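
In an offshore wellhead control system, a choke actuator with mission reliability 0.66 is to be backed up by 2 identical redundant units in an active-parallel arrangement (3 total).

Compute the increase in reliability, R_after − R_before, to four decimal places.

0.3007

R_before = 0.66
R_after = 1 − (1 − 0.66)^3 = 0.9607
ΔR = 0.9607 − 0.66 = 0.3007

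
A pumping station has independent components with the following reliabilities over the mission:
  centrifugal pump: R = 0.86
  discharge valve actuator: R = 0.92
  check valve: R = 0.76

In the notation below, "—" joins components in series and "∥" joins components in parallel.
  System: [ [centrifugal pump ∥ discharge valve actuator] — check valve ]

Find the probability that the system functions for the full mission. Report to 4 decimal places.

Parallel (centrifugal pump and discharge valve actuator): 1 − (1 − 0.860000)(1 − 0.920000) = 0.988800
Series ([0.988800] and check valve): 0.988800 × 0.760000 = 0.7515

0.7515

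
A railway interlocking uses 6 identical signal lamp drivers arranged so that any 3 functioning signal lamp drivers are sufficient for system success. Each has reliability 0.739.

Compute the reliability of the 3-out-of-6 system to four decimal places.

0.9563

R = Σ_{i=3}^{6} C(6,i) p^i (1−p)^{6−i} with p = 0.739
C(6,3)·0.739^3·0.261^3 = 0.143511
C(6,4)·0.739^4·0.261^2 = 0.304754
C(6,5)·0.739^5·0.261^1 = 0.345155
C(6,6)·0.739^6·0.261^0 = 0.162880
Sum = 0.9563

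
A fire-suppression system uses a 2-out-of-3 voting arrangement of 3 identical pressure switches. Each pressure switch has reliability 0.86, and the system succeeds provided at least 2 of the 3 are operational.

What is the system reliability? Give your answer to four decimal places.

R = Σ_{i=2}^{3} C(3,i) p^i (1−p)^{3−i} with p = 0.86
C(3,2)·0.86^2·0.14^1 = 0.310632
C(3,3)·0.86^3·0.14^0 = 0.636056
Sum = 0.9467

0.9467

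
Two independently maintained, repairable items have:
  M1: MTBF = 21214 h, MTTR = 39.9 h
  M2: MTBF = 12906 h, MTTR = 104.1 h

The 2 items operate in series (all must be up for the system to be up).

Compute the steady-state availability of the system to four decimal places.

A(M1) = MTBF/(MTBF+MTTR) = 21214/(21214+39.9) = 0.998123
A(M2) = MTBF/(MTBF+MTTR) = 12906/(12906+104.1) = 0.991999
Series availability: 0.998123 × 0.991999 = 0.9901

0.9901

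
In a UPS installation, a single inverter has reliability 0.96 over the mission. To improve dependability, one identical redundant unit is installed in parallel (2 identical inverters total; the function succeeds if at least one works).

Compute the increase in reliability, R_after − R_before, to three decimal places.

0.038

R_before = 0.96
R_after = 1 − (1 − 0.96)^2 = 0.998
ΔR = 0.998 − 0.96 = 0.038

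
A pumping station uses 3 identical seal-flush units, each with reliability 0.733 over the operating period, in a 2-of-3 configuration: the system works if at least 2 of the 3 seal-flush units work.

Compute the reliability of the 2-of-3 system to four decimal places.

0.8242

R = Σ_{i=2}^{3} C(3,i) p^i (1−p)^{3−i} with p = 0.733
C(3,2)·0.733^2·0.267^1 = 0.430368
C(3,3)·0.733^3·0.267^0 = 0.393833
Sum = 0.8242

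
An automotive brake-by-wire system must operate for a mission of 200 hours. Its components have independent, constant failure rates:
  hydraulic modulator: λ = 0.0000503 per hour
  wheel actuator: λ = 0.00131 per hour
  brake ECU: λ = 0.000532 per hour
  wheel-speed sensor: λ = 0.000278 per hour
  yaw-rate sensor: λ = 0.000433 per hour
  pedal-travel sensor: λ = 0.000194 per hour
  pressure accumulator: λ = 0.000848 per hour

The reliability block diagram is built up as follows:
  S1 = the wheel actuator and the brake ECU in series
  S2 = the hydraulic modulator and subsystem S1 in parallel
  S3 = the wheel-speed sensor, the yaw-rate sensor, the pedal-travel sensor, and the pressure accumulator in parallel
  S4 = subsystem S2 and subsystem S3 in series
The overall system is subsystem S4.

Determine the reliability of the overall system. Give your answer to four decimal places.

0.9969

R(hydraulic modulator) = exp(−0.0000503 × 200) = 0.989990
R(wheel actuator) = exp(−0.00131 × 200) = 0.769511
R(brake ECU) = exp(−0.000532 × 200) = 0.899065
R(wheel-speed sensor) = exp(−0.000278 × 200) = 0.945917
R(yaw-rate sensor) = exp(−0.000433 × 200) = 0.917044
R(pedal-travel sensor) = exp(−0.000194 × 200) = 0.961943
R(pressure accumulator) = exp(−0.000848 × 200) = 0.844002
Series (wheel actuator and brake ECU): 0.769511 × 0.899065 = 0.691840
Parallel (hydraulic modulator and [0.691840]): 1 − (1 − 0.989990)(1 − 0.691840) = 0.996915
Parallel (wheel-speed sensor, yaw-rate sensor, pedal-travel sensor, and pressure accumulator): 1 − (1 − 0.945917)(1 − 0.917044)(1 − 0.961943)(1 − 0.844002) = 0.999973
Series ([0.996915] and [0.999973]): 0.996915 × 0.999973 = 0.9969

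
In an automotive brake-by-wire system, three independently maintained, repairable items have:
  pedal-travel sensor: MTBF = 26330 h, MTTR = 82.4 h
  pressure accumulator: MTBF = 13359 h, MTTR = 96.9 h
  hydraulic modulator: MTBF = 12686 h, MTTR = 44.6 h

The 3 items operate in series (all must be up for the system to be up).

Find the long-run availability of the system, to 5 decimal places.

0.98623

A(pedal-travel sensor) = MTBF/(MTBF+MTTR) = 26330/(26330+82.4) = 0.996880
A(pressure accumulator) = MTBF/(MTBF+MTTR) = 13359/(13359+96.9) = 0.992799
A(hydraulic modulator) = MTBF/(MTBF+MTTR) = 12686/(12686+44.6) = 0.996497
Series availability: 0.996880 × 0.992799 × 0.996497 = 0.98623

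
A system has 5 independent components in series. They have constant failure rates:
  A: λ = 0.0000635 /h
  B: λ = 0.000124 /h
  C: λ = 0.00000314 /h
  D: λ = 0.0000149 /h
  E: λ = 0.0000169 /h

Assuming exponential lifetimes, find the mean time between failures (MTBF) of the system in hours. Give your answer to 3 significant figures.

4500

Series of exponential components: λ_sys = Σ λ_i
λ_sys = 0.0000635 + 0.000124 + 0.00000314 + 0.0000149 + 0.0000169 = 2.2244e-04 /h
MTBF = 1 / λ_sys = 4500 h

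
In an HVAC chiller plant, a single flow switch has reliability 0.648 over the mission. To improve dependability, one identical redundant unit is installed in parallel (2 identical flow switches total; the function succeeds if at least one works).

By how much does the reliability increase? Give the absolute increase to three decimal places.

0.228

R_before = 0.648
R_after = 1 − (1 − 0.648)^2 = 0.876
ΔR = 0.876 − 0.648 = 0.228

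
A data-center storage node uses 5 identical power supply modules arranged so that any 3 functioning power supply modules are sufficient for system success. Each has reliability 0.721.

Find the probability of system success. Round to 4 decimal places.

0.8636

R = Σ_{i=3}^{5} C(5,i) p^i (1−p)^{5−i} with p = 0.721
C(5,3)·0.721^3·0.279^2 = 0.291752
C(5,4)·0.721^4·0.279^1 = 0.376977
C(5,5)·0.721^5·0.279^0 = 0.194839
Sum = 0.8636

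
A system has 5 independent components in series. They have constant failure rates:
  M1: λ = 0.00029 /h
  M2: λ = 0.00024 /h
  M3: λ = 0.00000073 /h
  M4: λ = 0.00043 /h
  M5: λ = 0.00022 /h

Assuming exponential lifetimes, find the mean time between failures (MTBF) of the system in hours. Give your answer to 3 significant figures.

Series of exponential components: λ_sys = Σ λ_i
λ_sys = 0.00029 + 0.00024 + 0.00000073 + 0.00043 + 0.00022 = 1.1807e-03 /h
MTBF = 1 / λ_sys = 847 h

847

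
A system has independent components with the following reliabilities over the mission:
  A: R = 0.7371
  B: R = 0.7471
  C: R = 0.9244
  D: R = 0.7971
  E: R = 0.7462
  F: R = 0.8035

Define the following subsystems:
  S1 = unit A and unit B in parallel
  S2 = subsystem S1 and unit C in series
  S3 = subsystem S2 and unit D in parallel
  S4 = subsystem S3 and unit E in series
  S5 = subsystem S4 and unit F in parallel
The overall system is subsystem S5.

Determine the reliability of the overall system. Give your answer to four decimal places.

0.9461

Parallel (A and B): 1 − (1 − 0.737100)(1 − 0.747100) = 0.933513
Series ([0.933513] and C): 0.933513 × 0.924400 = 0.862939
Parallel ([0.862939] and D): 1 − (1 − 0.862939)(1 − 0.797100) = 0.972190
Series ([0.972190] and E): 0.972190 × 0.746200 = 0.725448
Parallel ([0.725448] and F): 1 − (1 − 0.725448)(1 − 0.803500) = 0.9461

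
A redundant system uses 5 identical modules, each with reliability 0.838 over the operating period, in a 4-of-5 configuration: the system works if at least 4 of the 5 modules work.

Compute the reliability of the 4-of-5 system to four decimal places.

0.8127

R = Σ_{i=4}^{5} C(5,i) p^i (1−p)^{5−i} with p = 0.838
C(5,4)·0.838^4·0.162^1 = 0.399449
C(5,5)·0.838^5·0.162^0 = 0.413257
Sum = 0.8127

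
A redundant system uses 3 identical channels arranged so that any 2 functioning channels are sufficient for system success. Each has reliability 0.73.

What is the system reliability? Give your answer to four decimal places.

R = Σ_{i=2}^{3} C(3,i) p^i (1−p)^{3−i} with p = 0.73
C(3,2)·0.73^2·0.27^1 = 0.431649
C(3,3)·0.73^3·0.27^0 = 0.389017
Sum = 0.8207

0.8207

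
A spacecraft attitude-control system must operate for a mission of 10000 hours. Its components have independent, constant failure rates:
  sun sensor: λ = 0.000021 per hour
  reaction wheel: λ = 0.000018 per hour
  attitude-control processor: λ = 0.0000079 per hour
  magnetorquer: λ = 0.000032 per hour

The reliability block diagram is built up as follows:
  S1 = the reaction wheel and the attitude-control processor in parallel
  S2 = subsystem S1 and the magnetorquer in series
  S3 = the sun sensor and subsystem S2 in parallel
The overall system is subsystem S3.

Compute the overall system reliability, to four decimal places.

0.9464

R(sun sensor) = exp(−0.000021 × 10000) = 0.810584
R(reaction wheel) = exp(−0.000018 × 10000) = 0.835270
R(attitude-control processor) = exp(−0.0000079 × 10000) = 0.924040
R(magnetorquer) = exp(−0.000032 × 10000) = 0.726149
Parallel (reaction wheel and attitude-control processor): 1 − (1 − 0.835270)(1 − 0.924040) = 0.987487
Series ([0.987487] and magnetorquer): 0.987487 × 0.726149 = 0.717063
Parallel (sun sensor and [0.717063]): 1 − (1 − 0.810584)(1 − 0.717063) = 0.9464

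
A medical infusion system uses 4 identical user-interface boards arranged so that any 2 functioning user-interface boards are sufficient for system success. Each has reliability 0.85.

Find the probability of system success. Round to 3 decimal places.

R = Σ_{i=2}^{4} C(4,i) p^i (1−p)^{4−i} with p = 0.85
C(4,2)·0.85^2·0.15^2 = 0.09754
C(4,3)·0.85^3·0.15^1 = 0.36848
C(4,4)·0.85^4·0.15^0 = 0.52201
Sum = 0.988

0.988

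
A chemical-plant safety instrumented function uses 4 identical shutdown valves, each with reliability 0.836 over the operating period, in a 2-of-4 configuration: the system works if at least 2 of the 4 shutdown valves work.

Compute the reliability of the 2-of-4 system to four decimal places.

R = Σ_{i=2}^{4} C(4,i) p^i (1−p)^{4−i} with p = 0.836
C(4,2)·0.836^2·0.164^2 = 0.112785
C(4,3)·0.836^3·0.164^1 = 0.383286
C(4,4)·0.836^4·0.164^0 = 0.488456
Sum = 0.9845

0.9845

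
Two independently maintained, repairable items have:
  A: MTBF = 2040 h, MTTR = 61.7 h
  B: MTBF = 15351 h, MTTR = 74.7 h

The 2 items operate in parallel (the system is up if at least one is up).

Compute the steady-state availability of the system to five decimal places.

0.99986

A(A) = MTBF/(MTBF+MTTR) = 2040/(2040+61.7) = 0.970643
A(B) = MTBF/(MTBF+MTTR) = 15351/(15351+74.7) = 0.995157
Parallel availability: 1 − (1 − 0.970643)(1 − 0.995157) = 0.99986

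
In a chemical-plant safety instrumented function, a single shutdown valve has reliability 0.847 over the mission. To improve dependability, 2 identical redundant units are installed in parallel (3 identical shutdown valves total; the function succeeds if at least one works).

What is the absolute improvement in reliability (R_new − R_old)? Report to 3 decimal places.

0.149

R_before = 0.847
R_after = 1 − (1 − 0.847)^3 = 0.996
ΔR = 0.996 − 0.847 = 0.149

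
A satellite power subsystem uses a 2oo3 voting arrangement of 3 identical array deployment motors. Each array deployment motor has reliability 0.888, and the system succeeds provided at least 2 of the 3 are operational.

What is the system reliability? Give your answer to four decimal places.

R = Σ_{i=2}^{3} C(3,i) p^i (1−p)^{3−i} with p = 0.888
C(3,2)·0.888^2·0.112^1 = 0.264951
C(3,3)·0.888^3·0.112^0 = 0.700227
Sum = 0.9652

0.9652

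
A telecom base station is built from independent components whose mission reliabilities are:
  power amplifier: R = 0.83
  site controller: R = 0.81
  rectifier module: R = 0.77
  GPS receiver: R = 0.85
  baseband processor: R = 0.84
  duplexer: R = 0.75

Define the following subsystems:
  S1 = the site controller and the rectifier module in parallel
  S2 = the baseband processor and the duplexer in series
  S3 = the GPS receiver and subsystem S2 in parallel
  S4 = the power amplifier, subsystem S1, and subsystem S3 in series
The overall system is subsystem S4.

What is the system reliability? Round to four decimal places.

0.7497

Parallel (site controller and rectifier module): 1 − (1 − 0.810000)(1 − 0.770000) = 0.956300
Series (baseband processor and duplexer): 0.840000 × 0.750000 = 0.630000
Parallel (GPS receiver and [0.630000]): 1 − (1 − 0.850000)(1 − 0.630000) = 0.944500
Series (power amplifier, [0.956300], and [0.944500]): 0.830000 × 0.956300 × 0.944500 = 0.7497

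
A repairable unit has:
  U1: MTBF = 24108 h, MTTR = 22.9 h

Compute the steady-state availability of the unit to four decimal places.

A(U1) = MTBF/(MTBF+MTTR) = 24108/(24108+22.9) = 0.9991

0.9991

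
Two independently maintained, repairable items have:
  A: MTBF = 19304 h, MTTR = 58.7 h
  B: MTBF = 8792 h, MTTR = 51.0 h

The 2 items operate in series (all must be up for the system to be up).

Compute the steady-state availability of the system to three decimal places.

A(A) = MTBF/(MTBF+MTTR) = 19304/(19304+58.7) = 0.996968
A(B) = MTBF/(MTBF+MTTR) = 8792/(8792+51.0) = 0.994233
Series availability: 0.996968 × 0.994233 = 0.991

0.991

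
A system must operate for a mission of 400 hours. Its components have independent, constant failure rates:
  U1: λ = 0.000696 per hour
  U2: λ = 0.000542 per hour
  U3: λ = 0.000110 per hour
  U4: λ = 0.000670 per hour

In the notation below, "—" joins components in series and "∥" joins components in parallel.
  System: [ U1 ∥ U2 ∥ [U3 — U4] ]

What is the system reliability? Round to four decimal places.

R(U1) = exp(−0.000696 × 400) = 0.756994
R(U2) = exp(−0.000542 × 400) = 0.805091
R(U3) = exp(−0.000110 × 400) = 0.956954
R(U4) = exp(−0.000670 × 400) = 0.764908
Series (U3 and U4): 0.956954 × 0.764908 = 0.731982
Parallel (U1, U2, and [0.731982]): 1 − (1 − 0.756994)(1 − 0.805091)(1 − 0.731982) = 0.9873

0.9873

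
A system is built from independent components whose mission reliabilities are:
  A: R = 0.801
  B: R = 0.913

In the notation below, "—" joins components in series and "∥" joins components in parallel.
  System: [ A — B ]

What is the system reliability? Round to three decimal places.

Series (A and B): 0.80100 × 0.91300 = 0.731

0.731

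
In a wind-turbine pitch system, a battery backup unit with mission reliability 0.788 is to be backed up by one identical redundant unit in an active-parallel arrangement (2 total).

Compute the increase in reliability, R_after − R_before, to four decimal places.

R_before = 0.788
R_after = 1 − (1 − 0.788)^2 = 0.9551
ΔR = 0.9551 − 0.788 = 0.1671

0.1671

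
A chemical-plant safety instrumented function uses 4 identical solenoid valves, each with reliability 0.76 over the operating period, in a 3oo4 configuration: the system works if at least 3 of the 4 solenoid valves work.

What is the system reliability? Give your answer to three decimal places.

R = Σ_{i=3}^{4} C(4,i) p^i (1−p)^{4−i} with p = 0.76
C(4,3)·0.76^3·0.24^1 = 0.42142
C(4,4)·0.76^4·0.24^0 = 0.33362
Sum = 0.755

0.755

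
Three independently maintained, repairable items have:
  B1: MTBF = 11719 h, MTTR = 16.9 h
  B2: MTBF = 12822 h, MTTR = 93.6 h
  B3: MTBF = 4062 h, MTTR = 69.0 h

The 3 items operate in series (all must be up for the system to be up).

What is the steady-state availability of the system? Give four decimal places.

0.9748

A(B1) = MTBF/(MTBF+MTTR) = 11719/(11719+16.9) = 0.998560
A(B2) = MTBF/(MTBF+MTTR) = 12822/(12822+93.6) = 0.992753
A(B3) = MTBF/(MTBF+MTTR) = 4062/(4062+69.0) = 0.983297
Series availability: 0.998560 × 0.992753 × 0.983297 = 0.9748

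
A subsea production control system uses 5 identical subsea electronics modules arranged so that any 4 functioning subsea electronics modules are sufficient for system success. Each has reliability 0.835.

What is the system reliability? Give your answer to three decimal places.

R = Σ_{i=4}^{5} C(5,i) p^i (1−p)^{5−i} with p = 0.835
C(5,4)·0.835^4·0.165^1 = 0.40105
C(5,5)·0.835^5·0.165^0 = 0.40591
Sum = 0.807

0.807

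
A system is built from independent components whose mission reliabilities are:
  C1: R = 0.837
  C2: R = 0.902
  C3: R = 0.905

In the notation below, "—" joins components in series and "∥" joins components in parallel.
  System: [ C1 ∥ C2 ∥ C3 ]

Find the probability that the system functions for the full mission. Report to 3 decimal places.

Parallel (C1, C2, and C3): 1 − (1 − 0.83700)(1 − 0.90200)(1 − 0.90500) = 0.998

0.998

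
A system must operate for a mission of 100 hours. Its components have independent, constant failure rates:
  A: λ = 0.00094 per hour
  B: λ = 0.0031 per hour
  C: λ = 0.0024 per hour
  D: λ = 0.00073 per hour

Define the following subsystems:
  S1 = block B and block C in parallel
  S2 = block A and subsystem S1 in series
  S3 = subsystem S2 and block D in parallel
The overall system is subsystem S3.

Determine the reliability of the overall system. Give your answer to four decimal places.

0.9900

R(A) = exp(−0.00094 × 100) = 0.910283
R(B) = exp(−0.0031 × 100) = 0.733447
R(C) = exp(−0.0024 × 100) = 0.786628
R(D) = exp(−0.00073 × 100) = 0.929601
Parallel (B and C): 1 − (1 − 0.733447)(1 − 0.786628) = 0.943125
Series (A and [0.943125]): 0.910283 × 0.943125 = 0.858511
Parallel ([0.858511] and D): 1 − (1 − 0.858511)(1 − 0.929601) = 0.9900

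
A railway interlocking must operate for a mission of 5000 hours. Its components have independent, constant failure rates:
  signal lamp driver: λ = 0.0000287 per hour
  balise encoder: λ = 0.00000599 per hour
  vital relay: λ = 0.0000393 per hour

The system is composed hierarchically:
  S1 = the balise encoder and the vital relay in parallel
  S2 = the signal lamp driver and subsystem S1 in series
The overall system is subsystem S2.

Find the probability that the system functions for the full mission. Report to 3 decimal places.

0.862

R(signal lamp driver) = exp(−0.0000287 × 5000) = 0.86632
R(balise encoder) = exp(−0.00000599 × 5000) = 0.97049
R(vital relay) = exp(−0.0000393 × 5000) = 0.82160
Parallel (balise encoder and vital relay): 1 − (1 − 0.97049)(1 − 0.82160) = 0.99474
Series (signal lamp driver and [0.99474]): 0.86632 × 0.99474 = 0.862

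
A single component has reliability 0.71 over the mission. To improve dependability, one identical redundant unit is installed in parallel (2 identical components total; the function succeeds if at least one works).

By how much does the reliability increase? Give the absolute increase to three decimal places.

0.206

R_before = 0.71
R_after = 1 − (1 − 0.71)^2 = 0.916
ΔR = 0.916 − 0.71 = 0.206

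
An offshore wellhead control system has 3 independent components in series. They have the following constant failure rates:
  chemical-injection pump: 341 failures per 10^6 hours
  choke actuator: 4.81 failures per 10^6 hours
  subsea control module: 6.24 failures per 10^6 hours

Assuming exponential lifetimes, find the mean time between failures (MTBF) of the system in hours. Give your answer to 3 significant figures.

Series of exponential components: λ_sys = Σ λ_i
λ_sys = 0.000341 + 0.00000481 + 0.00000624 = 3.5205e-04 /h
MTBF = 1 / λ_sys = 2840 h

2840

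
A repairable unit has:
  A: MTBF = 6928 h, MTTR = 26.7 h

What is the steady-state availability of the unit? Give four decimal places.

0.9962

A(A) = MTBF/(MTBF+MTTR) = 6928/(6928+26.7) = 0.9962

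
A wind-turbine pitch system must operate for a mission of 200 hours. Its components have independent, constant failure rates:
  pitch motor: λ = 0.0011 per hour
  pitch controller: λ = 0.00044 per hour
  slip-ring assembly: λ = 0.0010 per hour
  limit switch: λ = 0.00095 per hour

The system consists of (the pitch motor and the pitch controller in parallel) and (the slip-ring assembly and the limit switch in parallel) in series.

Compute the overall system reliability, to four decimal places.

0.9525

R(pitch motor) = exp(−0.0011 × 200) = 0.802519
R(pitch controller) = exp(−0.00044 × 200) = 0.915761
R(slip-ring assembly) = exp(−0.0010 × 200) = 0.818731
R(limit switch) = exp(−0.00095 × 200) = 0.826959
Parallel (pitch motor and pitch controller): 1 − (1 − 0.802519)(1 − 0.915761) = 0.983364
Parallel (slip-ring assembly and limit switch): 1 − (1 − 0.818731)(1 − 0.826959) = 0.968633
Series ([0.983364] and [0.968633]): 0.983364 × 0.968633 = 0.9525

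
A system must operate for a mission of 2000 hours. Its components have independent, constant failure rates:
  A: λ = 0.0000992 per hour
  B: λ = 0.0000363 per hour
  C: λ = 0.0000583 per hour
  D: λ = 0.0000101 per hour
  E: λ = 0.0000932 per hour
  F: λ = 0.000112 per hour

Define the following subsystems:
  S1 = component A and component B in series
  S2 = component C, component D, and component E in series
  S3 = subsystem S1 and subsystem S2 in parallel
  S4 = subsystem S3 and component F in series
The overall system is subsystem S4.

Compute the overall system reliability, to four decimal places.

R(A) = exp(−0.0000992 × 2000) = 0.820042
R(B) = exp(−0.0000363 × 2000) = 0.929973
R(C) = exp(−0.0000583 × 2000) = 0.889941
R(D) = exp(−0.0000101 × 2000) = 0.980003
R(E) = exp(−0.0000932 × 2000) = 0.829942
R(F) = exp(−0.000112 × 2000) = 0.799315
Series (A and B): 0.820042 × 0.929973 = 0.762617
Series (C, D, and E): 0.889941 × 0.980003 × 0.829942 = 0.723830
Parallel ([0.762617] and [0.723830]): 1 − (1 − 0.762617)(1 − 0.723830) = 0.934442
Series ([0.934442] and F): 0.934442 × 0.799315 = 0.7469

0.7469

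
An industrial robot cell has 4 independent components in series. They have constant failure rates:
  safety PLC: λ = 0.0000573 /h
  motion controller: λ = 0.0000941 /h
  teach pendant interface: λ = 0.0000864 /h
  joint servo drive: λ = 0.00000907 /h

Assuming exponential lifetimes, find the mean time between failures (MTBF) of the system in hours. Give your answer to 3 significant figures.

4050

Series of exponential components: λ_sys = Σ λ_i
λ_sys = 0.0000573 + 0.0000941 + 0.0000864 + 0.00000907 = 2.4687e-04 /h
MTBF = 1 / λ_sys = 4050 h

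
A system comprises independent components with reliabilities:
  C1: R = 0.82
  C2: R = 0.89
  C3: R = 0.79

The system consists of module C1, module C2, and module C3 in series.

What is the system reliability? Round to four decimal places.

Series (C1, C2, and C3): 0.820000 × 0.890000 × 0.790000 = 0.5765

0.5765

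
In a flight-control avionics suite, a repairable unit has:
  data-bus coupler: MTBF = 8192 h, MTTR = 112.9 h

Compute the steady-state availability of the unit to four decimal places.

A(data-bus coupler) = MTBF/(MTBF+MTTR) = 8192/(8192+112.9) = 0.9864

0.9864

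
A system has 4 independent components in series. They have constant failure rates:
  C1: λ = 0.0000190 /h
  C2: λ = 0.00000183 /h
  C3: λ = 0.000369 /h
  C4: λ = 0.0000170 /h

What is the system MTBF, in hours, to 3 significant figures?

2460

Series of exponential components: λ_sys = Σ λ_i
λ_sys = 0.0000190 + 0.00000183 + 0.000369 + 0.0000170 = 4.0683e-04 /h
MTBF = 1 / λ_sys = 2460 h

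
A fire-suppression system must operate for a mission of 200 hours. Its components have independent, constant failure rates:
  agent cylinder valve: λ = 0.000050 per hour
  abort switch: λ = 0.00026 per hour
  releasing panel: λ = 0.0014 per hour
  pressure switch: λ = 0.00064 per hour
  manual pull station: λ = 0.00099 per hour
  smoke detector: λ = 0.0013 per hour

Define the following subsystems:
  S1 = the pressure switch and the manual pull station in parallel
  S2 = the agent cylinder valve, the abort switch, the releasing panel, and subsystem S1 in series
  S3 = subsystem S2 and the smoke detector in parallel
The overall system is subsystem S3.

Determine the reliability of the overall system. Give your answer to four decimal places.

0.9302

R(agent cylinder valve) = exp(−0.000050 × 200) = 0.990050
R(abort switch) = exp(−0.00026 × 200) = 0.949329
R(releasing panel) = exp(−0.0014 × 200) = 0.755784
R(pressure switch) = exp(−0.00064 × 200) = 0.879853
R(manual pull station) = exp(−0.00099 × 200) = 0.820370
R(smoke detector) = exp(−0.0013 × 200) = 0.771052
Parallel (pressure switch and manual pull station): 1 − (1 − 0.879853)(1 − 0.820370) = 0.978418
Series (agent cylinder valve, abort switch, releasing panel, and [0.978418]): 0.990050 × 0.949329 × 0.755784 × 0.978418 = 0.695018
Parallel ([0.695018] and smoke detector): 1 − (1 − 0.695018)(1 − 0.771052) = 0.9302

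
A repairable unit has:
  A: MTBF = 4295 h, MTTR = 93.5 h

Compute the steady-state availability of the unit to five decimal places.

0.97869

A(A) = MTBF/(MTBF+MTTR) = 4295/(4295+93.5) = 0.97869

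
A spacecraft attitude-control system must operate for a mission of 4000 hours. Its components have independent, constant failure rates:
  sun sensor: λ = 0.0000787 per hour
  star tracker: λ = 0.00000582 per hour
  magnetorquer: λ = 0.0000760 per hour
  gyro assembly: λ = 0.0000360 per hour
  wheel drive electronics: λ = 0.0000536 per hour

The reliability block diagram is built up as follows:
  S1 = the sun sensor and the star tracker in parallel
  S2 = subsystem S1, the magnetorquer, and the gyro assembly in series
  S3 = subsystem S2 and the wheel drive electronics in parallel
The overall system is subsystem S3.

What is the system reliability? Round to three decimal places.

0.930

R(sun sensor) = exp(−0.0000787 × 4000) = 0.72993
R(star tracker) = exp(−0.00000582 × 4000) = 0.97699
R(magnetorquer) = exp(−0.0000760 × 4000) = 0.73786
R(gyro assembly) = exp(−0.0000360 × 4000) = 0.86589
R(wheel drive electronics) = exp(−0.0000536 × 4000) = 0.80703
Parallel (sun sensor and star tracker): 1 − (1 − 0.72993)(1 − 0.97699) = 0.99379
Series ([0.99379], magnetorquer, and gyro assembly): 0.99379 × 0.73786 × 0.86589 = 0.63494
Parallel ([0.63494] and wheel drive electronics): 1 − (1 − 0.63494)(1 − 0.80703) = 0.930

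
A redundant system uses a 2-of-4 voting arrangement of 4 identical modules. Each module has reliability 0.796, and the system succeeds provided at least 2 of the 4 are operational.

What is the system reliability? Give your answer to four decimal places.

R = Σ_{i=2}^{4} C(4,i) p^i (1−p)^{4−i} with p = 0.796
C(4,2)·0.796^2·0.204^2 = 0.158211
C(4,3)·0.796^3·0.204^1 = 0.411556
C(4,4)·0.796^4·0.204^0 = 0.401469
Sum = 0.9712

0.9712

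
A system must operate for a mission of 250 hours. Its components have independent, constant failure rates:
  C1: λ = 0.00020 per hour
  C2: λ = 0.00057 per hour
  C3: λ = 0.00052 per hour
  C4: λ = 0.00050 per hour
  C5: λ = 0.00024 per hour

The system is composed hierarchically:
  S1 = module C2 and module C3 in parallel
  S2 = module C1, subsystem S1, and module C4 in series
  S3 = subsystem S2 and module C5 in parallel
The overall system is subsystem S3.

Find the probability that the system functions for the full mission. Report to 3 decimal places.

R(C1) = exp(−0.00020 × 250) = 0.95123
R(C2) = exp(−0.00057 × 250) = 0.86719
R(C3) = exp(−0.00052 × 250) = 0.87810
R(C4) = exp(−0.00050 × 250) = 0.88250
R(C5) = exp(−0.00024 × 250) = 0.94176
Parallel (C2 and C3): 1 − (1 − 0.86719)(1 − 0.87810) = 0.98381
Series (C1, [0.98381], and C4): 0.95123 × 0.98381 × 0.88250 = 0.82587
Parallel ([0.82587] and C5): 1 − (1 − 0.82587)(1 − 0.94176) = 0.990

0.990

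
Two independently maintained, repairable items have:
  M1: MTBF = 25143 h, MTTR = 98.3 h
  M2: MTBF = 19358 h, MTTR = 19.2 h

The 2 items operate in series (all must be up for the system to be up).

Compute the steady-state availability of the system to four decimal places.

0.9951

A(M1) = MTBF/(MTBF+MTTR) = 25143/(25143+98.3) = 0.996106
A(M2) = MTBF/(MTBF+MTTR) = 19358/(19358+19.2) = 0.999009
Series availability: 0.996106 × 0.999009 = 0.9951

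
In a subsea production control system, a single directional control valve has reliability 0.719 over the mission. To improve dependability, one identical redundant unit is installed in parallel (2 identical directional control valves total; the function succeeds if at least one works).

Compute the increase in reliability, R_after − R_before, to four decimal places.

0.2020

R_before = 0.719
R_after = 1 − (1 − 0.719)^2 = 0.9210
ΔR = 0.9210 − 0.719 = 0.2020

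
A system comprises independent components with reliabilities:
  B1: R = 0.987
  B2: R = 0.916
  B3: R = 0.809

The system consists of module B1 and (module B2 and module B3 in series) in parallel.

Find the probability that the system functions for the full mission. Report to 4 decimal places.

0.9966

Series (B2 and B3): 0.916000 × 0.809000 = 0.741044
Parallel (B1 and [0.741044]): 1 − (1 − 0.987000)(1 − 0.741044) = 0.9966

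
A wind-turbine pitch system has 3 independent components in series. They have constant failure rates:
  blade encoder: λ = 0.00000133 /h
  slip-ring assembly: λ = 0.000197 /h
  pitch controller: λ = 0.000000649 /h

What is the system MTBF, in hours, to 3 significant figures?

5030

Series of exponential components: λ_sys = Σ λ_i
λ_sys = 0.00000133 + 0.000197 + 0.000000649 = 1.9898e-04 /h
MTBF = 1 / λ_sys = 5030 h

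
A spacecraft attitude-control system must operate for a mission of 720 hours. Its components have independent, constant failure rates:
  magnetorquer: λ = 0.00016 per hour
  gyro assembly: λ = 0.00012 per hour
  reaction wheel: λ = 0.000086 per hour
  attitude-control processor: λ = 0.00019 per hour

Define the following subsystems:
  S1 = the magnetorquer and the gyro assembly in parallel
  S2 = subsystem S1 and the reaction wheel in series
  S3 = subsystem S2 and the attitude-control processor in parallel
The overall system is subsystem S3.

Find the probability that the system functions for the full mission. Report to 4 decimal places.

0.9912

R(magnetorquer) = exp(−0.00016 × 720) = 0.891188
R(gyro assembly) = exp(−0.00012 × 720) = 0.917227
R(reaction wheel) = exp(−0.000086 × 720) = 0.939958
R(attitude-control processor) = exp(−0.00019 × 720) = 0.872145
Parallel (magnetorquer and gyro assembly): 1 − (1 − 0.891188)(1 − 0.917227) = 0.990993
Series ([0.990993] and reaction wheel): 0.990993 × 0.939958 = 0.931492
Parallel ([0.931492] and attitude-control processor): 1 − (1 − 0.931492)(1 − 0.872145) = 0.9912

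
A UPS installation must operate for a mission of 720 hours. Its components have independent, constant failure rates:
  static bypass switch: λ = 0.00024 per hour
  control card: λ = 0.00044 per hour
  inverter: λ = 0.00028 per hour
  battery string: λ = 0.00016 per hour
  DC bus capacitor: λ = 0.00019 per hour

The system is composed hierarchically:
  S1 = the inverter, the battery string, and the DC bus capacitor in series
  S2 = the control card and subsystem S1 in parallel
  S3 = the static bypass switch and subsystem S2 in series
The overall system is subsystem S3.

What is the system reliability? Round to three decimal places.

R(static bypass switch) = exp(−0.00024 × 720) = 0.84131
R(control card) = exp(−0.00044 × 720) = 0.72848
R(inverter) = exp(−0.00028 × 720) = 0.81742
R(battery string) = exp(−0.00016 × 720) = 0.89119
R(DC bus capacitor) = exp(−0.00019 × 720) = 0.87214
Series (inverter, battery string, and DC bus capacitor): 0.81742 × 0.89119 × 0.87214 = 0.63533
Parallel (control card and [0.63533]): 1 − (1 − 0.72848)(1 − 0.63533) = 0.90098
Series (static bypass switch and [0.90098]): 0.84131 × 0.90098 = 0.758

0.758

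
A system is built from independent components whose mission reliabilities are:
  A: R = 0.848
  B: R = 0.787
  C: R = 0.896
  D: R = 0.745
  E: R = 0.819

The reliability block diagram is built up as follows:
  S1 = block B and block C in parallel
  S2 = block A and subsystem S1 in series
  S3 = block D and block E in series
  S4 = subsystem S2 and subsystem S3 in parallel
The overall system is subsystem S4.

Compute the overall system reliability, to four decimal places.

0.9334

Parallel (B and C): 1 − (1 − 0.787000)(1 − 0.896000) = 0.977848
Series (A and [0.977848]): 0.848000 × 0.977848 = 0.829215
Series (D and E): 0.745000 × 0.819000 = 0.610155
Parallel ([0.829215] and [0.610155]): 1 − (1 − 0.829215)(1 − 0.610155) = 0.9334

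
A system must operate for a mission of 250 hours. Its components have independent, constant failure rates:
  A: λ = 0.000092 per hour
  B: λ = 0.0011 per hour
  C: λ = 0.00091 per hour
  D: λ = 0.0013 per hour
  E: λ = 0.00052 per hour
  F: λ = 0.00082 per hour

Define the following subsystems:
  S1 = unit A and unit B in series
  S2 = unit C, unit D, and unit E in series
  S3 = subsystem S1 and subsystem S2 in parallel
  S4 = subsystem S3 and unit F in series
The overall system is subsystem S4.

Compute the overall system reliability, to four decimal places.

0.7108

R(A) = exp(−0.000092 × 250) = 0.977262
R(B) = exp(−0.0011 × 250) = 0.759572
R(C) = exp(−0.00091 × 250) = 0.796522
R(D) = exp(−0.0013 × 250) = 0.722527
R(E) = exp(−0.00052 × 250) = 0.878095
R(F) = exp(−0.00082 × 250) = 0.814647
Series (A and B): 0.977262 × 0.759572 = 0.742301
Series (C, D, and E): 0.796522 × 0.722527 × 0.878095 = 0.505351
Parallel ([0.742301] and [0.505351]): 1 − (1 − 0.742301)(1 − 0.505351) = 0.872529
Series ([0.872529] and F): 0.872529 × 0.814647 = 0.7108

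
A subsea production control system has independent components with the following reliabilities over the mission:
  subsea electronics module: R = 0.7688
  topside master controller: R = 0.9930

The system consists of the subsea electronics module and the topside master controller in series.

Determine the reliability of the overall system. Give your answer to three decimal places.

0.763

Series (subsea electronics module and topside master controller): 0.76880 × 0.99300 = 0.763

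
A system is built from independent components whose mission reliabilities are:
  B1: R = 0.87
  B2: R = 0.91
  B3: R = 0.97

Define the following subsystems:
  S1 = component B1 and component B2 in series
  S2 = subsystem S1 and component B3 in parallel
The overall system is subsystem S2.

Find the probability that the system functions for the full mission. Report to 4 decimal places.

Series (B1 and B2): 0.870000 × 0.910000 = 0.791700
Parallel ([0.791700] and B3): 1 − (1 − 0.791700)(1 − 0.970000) = 0.9938

0.9938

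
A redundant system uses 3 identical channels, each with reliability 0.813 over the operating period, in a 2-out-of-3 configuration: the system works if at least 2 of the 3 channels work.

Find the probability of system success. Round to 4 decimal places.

0.9082

R = Σ_{i=2}^{3} C(3,i) p^i (1−p)^{3−i} with p = 0.813
C(3,2)·0.813^2·0.187^1 = 0.370804
C(3,3)·0.813^3·0.187^0 = 0.537368
Sum = 0.9082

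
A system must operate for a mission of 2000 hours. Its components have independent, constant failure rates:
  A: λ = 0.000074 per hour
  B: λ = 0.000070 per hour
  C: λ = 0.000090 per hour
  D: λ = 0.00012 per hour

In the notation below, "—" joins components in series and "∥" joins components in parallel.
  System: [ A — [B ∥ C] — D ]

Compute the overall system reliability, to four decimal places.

R(A) = exp(−0.000074 × 2000) = 0.862431
R(B) = exp(−0.000070 × 2000) = 0.869358
R(C) = exp(−0.000090 × 2000) = 0.835270
R(D) = exp(−0.00012 × 2000) = 0.786628
Parallel (B and C): 1 − (1 − 0.869358)(1 − 0.835270) = 0.978479
Series (A, [0.978479], and D): 0.862431 × 0.978479 × 0.786628 = 0.6638

0.6638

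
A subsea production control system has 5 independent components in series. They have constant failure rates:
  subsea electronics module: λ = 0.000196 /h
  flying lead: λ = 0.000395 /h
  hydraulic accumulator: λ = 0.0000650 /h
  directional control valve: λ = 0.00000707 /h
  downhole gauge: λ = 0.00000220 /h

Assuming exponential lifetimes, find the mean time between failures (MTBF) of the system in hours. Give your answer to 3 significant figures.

Series of exponential components: λ_sys = Σ λ_i
λ_sys = 0.000196 + 0.000395 + 0.0000650 + 0.00000707 + 0.00000220 = 6.6527e-04 /h
MTBF = 1 / λ_sys = 1500 h

1500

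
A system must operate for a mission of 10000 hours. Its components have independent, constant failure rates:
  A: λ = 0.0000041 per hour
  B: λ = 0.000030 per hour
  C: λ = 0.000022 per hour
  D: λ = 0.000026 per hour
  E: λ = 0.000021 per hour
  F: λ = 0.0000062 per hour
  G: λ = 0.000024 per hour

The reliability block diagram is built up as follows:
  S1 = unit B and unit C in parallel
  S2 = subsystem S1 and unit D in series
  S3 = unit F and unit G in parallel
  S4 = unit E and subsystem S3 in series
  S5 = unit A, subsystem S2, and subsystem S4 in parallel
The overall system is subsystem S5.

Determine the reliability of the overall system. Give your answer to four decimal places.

R(A) = exp(−0.0000041 × 10000) = 0.959829
R(B) = exp(−0.000030 × 10000) = 0.740818
R(C) = exp(−0.000022 × 10000) = 0.802519
R(D) = exp(−0.000026 × 10000) = 0.771052
R(E) = exp(−0.000021 × 10000) = 0.810584
R(F) = exp(−0.0000062 × 10000) = 0.939883
R(G) = exp(−0.000024 × 10000) = 0.786628
Parallel (B and C): 1 − (1 − 0.740818)(1 − 0.802519) = 0.948816
Series ([0.948816] and D): 0.948816 × 0.771052 = 0.731586
Parallel (F and G): 1 − (1 − 0.939883)(1 − 0.786628) = 0.987173
Series (E and [0.987173]): 0.810584 × 0.987173 = 0.800187
Parallel (A, [0.731586], and [0.800187]): 1 − (1 − 0.959829)(1 − 0.731586)(1 − 0.800187) = 0.9978

0.9978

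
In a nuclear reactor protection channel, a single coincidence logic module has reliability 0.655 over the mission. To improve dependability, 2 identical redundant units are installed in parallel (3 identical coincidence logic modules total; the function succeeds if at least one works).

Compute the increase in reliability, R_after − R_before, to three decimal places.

0.304

R_before = 0.655
R_after = 1 − (1 − 0.655)^3 = 0.959
ΔR = 0.959 − 0.655 = 0.304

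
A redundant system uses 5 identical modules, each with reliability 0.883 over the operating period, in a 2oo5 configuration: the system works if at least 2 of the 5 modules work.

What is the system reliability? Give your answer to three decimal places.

0.999

R = Σ_{i=2}^{5} C(5,i) p^i (1−p)^{5−i} with p = 0.883
C(5,2)·0.883^2·0.117^3 = 0.01249
C(5,3)·0.883^3·0.117^2 = 0.09424
C(5,4)·0.883^4·0.117^1 = 0.35563
C(5,5)·0.883^5·0.117^0 = 0.53679
Sum = 0.999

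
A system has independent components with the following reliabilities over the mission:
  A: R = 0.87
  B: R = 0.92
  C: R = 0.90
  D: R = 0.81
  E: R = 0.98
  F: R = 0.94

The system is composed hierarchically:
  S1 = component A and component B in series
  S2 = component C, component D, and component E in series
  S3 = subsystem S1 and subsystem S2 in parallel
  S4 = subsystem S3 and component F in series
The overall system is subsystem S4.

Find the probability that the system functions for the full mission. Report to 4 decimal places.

0.8864

Series (A and B): 0.870000 × 0.920000 = 0.800400
Series (C, D, and E): 0.900000 × 0.810000 × 0.980000 = 0.714420
Parallel ([0.800400] and [0.714420]): 1 − (1 − 0.800400)(1 − 0.714420) = 0.942998
Series ([0.942998] and F): 0.942998 × 0.940000 = 0.8864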